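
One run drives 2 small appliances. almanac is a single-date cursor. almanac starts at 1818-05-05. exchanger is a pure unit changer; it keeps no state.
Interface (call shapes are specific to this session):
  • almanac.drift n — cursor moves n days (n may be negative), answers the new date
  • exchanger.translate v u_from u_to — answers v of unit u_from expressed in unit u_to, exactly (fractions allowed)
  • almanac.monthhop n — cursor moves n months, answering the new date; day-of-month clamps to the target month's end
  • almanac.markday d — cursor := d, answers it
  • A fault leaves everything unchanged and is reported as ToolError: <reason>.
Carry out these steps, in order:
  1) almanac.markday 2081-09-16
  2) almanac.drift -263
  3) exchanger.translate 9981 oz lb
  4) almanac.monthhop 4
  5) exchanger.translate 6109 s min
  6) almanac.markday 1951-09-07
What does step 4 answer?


Answer: 2081-04-27

Derivation:
~$ markday d: 2081-09-16
[out] 2081-09-16
~$ drift n: -263
[out] 2080-12-27
~$ translate v: 9981 u_from: oz u_to: lb
[out] 9981/16
~$ monthhop n: 4
[out] 2081-04-27
~$ translate v: 6109 u_from: s u_to: min
[out] 6109/60
~$ markday d: 1951-09-07
[out] 1951-09-07


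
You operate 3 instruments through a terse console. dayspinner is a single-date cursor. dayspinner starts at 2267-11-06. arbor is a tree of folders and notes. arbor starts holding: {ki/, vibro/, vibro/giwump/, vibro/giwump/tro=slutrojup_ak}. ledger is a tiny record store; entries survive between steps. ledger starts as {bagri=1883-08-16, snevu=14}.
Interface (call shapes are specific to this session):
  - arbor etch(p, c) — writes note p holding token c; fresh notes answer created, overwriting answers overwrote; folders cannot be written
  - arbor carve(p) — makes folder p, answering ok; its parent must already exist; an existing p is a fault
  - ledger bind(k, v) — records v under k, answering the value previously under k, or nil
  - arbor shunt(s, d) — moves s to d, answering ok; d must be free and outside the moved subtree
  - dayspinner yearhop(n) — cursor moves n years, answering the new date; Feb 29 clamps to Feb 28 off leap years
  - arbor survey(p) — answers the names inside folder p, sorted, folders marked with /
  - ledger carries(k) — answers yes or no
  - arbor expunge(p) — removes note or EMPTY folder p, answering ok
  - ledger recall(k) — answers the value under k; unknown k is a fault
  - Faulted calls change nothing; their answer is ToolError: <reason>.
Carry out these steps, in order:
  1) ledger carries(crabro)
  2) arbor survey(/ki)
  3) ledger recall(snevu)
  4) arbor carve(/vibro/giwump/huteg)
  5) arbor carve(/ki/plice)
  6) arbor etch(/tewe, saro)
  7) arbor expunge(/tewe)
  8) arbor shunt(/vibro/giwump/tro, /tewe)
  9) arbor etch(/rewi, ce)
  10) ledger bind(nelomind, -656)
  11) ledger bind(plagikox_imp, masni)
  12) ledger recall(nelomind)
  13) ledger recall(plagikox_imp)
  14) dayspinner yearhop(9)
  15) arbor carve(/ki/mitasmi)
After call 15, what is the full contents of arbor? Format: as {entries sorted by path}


I use ledger carries using k→crabro, and get no.
Using arbor survey using p→/ki, and observe [].
I run ledger recall using k→snevu, and see 14.
Now I run arbor carve using p→/vibro/giwump/huteg, and get ok.
Then arbor carve using p→/ki/plice, which returns ok.
I invoke arbor etch using p→/tewe, c→saro, and observe created.
Next I call arbor expunge using p→/tewe: ok.
Calling arbor shunt using s→/vibro/giwump/tro, d→/tewe, and get ok.
I use arbor etch using p→/rewi, c→ce, yielding created.
Next I call ledger bind using k→nelomind, v→-656, and get nil.
Using ledger bind using k→plagikox_imp, v→masni, and see nil.
Now I run ledger recall using k→nelomind, and see -656.
I invoke ledger recall using k→plagikox_imp, which returns masni.
I try dayspinner yearhop using n→9, and get 2276-11-06.
Using arbor carve using p→/ki/mitasmi: ok.

Answer: {ki/, ki/mitasmi/, ki/plice/, rewi=ce, tewe=slutrojup_ak, vibro/, vibro/giwump/, vibro/giwump/huteg/}


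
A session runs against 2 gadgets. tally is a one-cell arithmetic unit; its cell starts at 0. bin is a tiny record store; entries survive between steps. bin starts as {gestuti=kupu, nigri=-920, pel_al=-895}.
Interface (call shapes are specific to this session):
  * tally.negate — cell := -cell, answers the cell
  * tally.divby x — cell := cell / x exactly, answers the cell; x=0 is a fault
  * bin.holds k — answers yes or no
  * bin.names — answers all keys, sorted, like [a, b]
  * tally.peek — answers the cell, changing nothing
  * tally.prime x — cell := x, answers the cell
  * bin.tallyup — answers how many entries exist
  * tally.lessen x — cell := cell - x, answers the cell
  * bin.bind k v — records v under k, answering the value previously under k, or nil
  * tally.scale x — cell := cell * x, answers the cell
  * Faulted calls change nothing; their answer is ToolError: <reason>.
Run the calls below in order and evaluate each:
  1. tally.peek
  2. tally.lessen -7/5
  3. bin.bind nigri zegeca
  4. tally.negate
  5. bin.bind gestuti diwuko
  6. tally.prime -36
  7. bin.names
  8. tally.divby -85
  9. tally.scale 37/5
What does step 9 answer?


Answer: 1332/425

Derivation:
Using tally.peek, and get 0.
Using tally.lessen(x='-7/5'), and get 7/5.
I call bin.bind(k='nigri', v='zegeca'), giving -920.
Now I run tally.negate(), and observe -7/5.
Now I run bin.bind(k='gestuti', v='diwuko'), — result: kupu.
I invoke tally.prime(x='-36'), giving -36.
Next I call bin.names(), — result: [gestuti, nigri, pel_al].
I use tally.divby(x='-85'), which returns 36/85.
Now I run tally.scale(x='37/5'): 1332/425.


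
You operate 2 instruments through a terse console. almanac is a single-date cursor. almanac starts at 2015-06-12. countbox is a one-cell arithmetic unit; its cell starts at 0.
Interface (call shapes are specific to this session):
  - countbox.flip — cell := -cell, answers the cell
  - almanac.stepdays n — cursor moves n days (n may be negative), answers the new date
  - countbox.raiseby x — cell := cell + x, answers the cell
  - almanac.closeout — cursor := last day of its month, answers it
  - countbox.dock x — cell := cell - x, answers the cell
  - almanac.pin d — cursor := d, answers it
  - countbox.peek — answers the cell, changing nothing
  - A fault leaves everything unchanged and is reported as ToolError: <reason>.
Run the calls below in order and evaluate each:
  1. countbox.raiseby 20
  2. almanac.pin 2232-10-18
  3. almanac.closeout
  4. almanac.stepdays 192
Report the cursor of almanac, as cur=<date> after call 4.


Answer: cur=2233-05-11

Derivation:
·→ countbox.raiseby(x: 20)
·← 20
·→ almanac.pin(d: 2232-10-18)
·← 2232-10-18
·→ almanac.closeout()
·← 2232-10-31
·→ almanac.stepdays(n: 192)
·← 2233-05-11


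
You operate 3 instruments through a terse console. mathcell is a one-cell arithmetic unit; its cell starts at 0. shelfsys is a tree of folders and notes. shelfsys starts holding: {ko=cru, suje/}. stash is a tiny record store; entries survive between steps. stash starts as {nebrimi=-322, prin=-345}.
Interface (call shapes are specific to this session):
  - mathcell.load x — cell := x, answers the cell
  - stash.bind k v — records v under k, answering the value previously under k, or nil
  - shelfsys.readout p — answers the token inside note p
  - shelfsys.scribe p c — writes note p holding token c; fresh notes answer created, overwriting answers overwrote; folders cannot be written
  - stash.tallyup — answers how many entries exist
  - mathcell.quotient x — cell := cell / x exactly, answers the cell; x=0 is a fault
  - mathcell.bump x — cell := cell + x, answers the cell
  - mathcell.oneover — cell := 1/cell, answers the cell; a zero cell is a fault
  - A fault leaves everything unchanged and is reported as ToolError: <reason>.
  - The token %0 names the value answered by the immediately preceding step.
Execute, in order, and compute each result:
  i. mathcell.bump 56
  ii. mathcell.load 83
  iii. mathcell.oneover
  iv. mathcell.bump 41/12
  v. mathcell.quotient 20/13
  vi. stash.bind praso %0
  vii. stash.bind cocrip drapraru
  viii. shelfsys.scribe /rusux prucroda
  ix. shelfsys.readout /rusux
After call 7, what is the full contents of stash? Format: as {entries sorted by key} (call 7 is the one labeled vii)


Now I run bump on 56, and get 56.
Calling load on 83, yielding 83.
Using oneover(), → 1/83.
Now I run bump on 41/12, giving 3415/996.
Using quotient on 20/13, which returns 8879/3984.
Calling bind on praso, %0, → nil.
Invoking bind on cocrip, drapraru, — result: nil.
Then scribe on /rusux, prucroda, which returns created.
Now I run readout on /rusux, and get prucroda.

Answer: {cocrip=drapraru, nebrimi=-322, praso=8879/3984, prin=-345}


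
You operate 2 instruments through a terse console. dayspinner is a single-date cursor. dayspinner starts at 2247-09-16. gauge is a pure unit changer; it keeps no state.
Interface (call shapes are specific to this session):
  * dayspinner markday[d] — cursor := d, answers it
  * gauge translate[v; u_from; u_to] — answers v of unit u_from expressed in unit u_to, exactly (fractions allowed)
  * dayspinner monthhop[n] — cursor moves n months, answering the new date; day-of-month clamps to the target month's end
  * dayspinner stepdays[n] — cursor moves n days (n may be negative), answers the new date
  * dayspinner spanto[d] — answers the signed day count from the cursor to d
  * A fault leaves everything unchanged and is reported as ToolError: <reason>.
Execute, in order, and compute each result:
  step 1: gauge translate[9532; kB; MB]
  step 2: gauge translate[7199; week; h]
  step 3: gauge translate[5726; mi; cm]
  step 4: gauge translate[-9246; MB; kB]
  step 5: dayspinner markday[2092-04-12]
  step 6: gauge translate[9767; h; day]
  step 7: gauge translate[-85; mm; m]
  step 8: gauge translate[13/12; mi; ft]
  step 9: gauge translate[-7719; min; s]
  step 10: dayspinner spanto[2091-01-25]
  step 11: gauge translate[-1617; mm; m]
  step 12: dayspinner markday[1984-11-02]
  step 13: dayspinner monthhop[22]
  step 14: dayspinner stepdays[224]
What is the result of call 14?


Answer: 1987-04-14

Derivation:
Invoking gauge translate passing v='9532', u_from='kB', u_to='MB', and see 2383/250.
I call gauge translate passing v='7199', u_from='week', u_to='h': 1209432.
I invoke gauge translate passing v='5726', u_from='mi', u_to='cm', and get 4607551872/5.
I run gauge translate passing v='-9246', u_from='MB', u_to='kB', and get -9246000.
Invoking dayspinner markday passing d='2092-04-12', which returns 2092-04-12.
I invoke gauge translate passing v='9767', u_from='h', u_to='day', and observe 9767/24.
Then gauge translate passing v='-85', u_from='mm', u_to='m', → -17/200.
I try gauge translate passing v='13/12', u_from='mi', u_to='ft': 5720.
Calling gauge translate passing v='-7719', u_from='min', u_to='s', and observe -463140.
I try dayspinner spanto passing d='2091-01-25', giving -443.
I use gauge translate passing v='-1617', u_from='mm', u_to='m', which returns -1617/1000.
Calling dayspinner markday passing d='1984-11-02': 1984-11-02.
Using dayspinner monthhop passing n='22', yielding 1986-09-02.
Invoking dayspinner stepdays passing n='224': 1987-04-14.


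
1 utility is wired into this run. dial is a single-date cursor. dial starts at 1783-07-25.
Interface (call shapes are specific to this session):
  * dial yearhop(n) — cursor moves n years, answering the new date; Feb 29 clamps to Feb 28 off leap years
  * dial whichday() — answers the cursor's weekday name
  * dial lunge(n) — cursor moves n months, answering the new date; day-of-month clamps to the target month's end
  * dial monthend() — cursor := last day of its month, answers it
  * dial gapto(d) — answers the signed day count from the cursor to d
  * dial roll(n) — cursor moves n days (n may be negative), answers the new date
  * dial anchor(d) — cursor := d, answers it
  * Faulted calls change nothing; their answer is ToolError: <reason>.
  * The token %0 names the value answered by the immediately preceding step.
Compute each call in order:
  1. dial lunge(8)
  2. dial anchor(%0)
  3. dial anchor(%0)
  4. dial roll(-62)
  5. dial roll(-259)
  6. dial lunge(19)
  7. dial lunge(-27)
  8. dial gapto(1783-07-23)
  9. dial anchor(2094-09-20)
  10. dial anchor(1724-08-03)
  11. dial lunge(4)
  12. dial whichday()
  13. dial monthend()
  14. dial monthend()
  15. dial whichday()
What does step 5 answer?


Step: dial lunge[n: 8]
Result: 1784-03-25
Step: dial anchor[d: %0]
Result: 1784-03-25
Step: dial anchor[d: %0]
Result: 1784-03-25
Step: dial roll[n: -62]
Result: 1784-01-23
Step: dial roll[n: -259]
Result: 1783-05-09
Step: dial lunge[n: 19]
Result: 1784-12-09
Step: dial lunge[n: -27]
Result: 1782-09-09
Step: dial gapto[d: 1783-07-23]
Result: 317
Step: dial anchor[d: 2094-09-20]
Result: 2094-09-20
Step: dial anchor[d: 1724-08-03]
Result: 1724-08-03
Step: dial lunge[n: 4]
Result: 1724-12-03
Step: dial whichday[]
Result: Sunday
Step: dial monthend[]
Result: 1724-12-31
Step: dial monthend[]
Result: 1724-12-31
Step: dial whichday[]
Result: Sunday

Answer: 1783-05-09


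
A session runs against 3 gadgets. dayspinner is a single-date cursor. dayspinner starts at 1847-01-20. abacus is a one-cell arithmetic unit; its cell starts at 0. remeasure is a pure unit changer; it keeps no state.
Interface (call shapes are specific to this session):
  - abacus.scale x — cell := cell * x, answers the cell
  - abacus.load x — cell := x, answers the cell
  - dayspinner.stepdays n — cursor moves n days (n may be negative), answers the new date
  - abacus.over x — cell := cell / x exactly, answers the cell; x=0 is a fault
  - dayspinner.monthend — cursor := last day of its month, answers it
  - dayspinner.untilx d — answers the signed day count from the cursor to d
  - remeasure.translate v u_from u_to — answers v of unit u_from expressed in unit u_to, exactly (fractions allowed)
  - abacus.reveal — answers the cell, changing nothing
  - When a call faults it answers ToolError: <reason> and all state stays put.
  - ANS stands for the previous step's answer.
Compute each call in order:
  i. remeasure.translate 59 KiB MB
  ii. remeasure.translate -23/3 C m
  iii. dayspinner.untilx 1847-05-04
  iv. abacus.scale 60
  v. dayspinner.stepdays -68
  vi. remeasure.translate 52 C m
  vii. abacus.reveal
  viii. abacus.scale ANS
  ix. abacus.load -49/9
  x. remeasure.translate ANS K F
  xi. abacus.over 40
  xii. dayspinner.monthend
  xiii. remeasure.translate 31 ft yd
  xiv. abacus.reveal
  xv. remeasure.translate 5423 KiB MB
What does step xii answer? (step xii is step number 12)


Answer: 1846-11-30

Derivation:
>> remeasure.translate(v→59, u_from→KiB, u_to→MB)
<< 944/15625
>> remeasure.translate(v→-23/3, u_from→C, u_to→m)
<< ToolError: incompatible units
>> dayspinner.untilx(d→1847-05-04)
<< 104
>> abacus.scale(x→60)
<< 0
>> dayspinner.stepdays(n→-68)
<< 1846-11-13
>> remeasure.translate(v→52, u_from→C, u_to→m)
<< ToolError: incompatible units
>> abacus.reveal()
<< 0
>> abacus.scale(x→ANS)
<< 0
>> abacus.load(x→-49/9)
<< -49/9
>> remeasure.translate(v→ANS, u_from→K, u_to→F)
<< -46947/100
>> abacus.over(x→40)
<< -49/360
>> dayspinner.monthend()
<< 1846-11-30
>> remeasure.translate(v→31, u_from→ft, u_to→yd)
<< 31/3
>> abacus.reveal()
<< -49/360
>> remeasure.translate(v→5423, u_from→KiB, u_to→MB)
<< 86768/15625


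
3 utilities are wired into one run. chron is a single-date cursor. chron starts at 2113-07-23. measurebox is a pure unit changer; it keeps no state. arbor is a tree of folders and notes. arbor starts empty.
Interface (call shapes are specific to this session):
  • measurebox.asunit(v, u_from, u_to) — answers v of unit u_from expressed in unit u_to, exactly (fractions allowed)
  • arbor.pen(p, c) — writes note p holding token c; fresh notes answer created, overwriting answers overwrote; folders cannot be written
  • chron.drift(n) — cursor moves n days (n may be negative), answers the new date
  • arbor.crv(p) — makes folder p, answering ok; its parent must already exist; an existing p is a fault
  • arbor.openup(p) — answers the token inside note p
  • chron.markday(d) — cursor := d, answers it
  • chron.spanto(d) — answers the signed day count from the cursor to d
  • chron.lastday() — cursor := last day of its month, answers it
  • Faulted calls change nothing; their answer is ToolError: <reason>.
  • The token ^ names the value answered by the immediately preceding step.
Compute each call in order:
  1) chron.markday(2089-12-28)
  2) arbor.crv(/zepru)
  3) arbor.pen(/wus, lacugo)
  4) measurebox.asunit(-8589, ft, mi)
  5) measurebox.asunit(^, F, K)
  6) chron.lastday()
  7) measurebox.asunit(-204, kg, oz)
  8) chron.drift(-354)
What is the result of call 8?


$ chron.markday d='2089-12-28'
= 2089-12-28
$ arbor.crv p='/zepru'
= ok
$ arbor.pen p='/wus' c='lacugo'
= created
$ measurebox.asunit v='-8589' u_from='ft' u_to='mi'
= -2863/1760
$ measurebox.asunit v='^' u_from='F' u_to='K'
= 4030781/15840
$ chron.lastday
= 2089-12-31
$ measurebox.asunit v='-204' u_from='kg' u_to='oz'
= -326400000000/45359237
$ chron.drift n='-354'
= 2089-01-11

Answer: 2089-01-11


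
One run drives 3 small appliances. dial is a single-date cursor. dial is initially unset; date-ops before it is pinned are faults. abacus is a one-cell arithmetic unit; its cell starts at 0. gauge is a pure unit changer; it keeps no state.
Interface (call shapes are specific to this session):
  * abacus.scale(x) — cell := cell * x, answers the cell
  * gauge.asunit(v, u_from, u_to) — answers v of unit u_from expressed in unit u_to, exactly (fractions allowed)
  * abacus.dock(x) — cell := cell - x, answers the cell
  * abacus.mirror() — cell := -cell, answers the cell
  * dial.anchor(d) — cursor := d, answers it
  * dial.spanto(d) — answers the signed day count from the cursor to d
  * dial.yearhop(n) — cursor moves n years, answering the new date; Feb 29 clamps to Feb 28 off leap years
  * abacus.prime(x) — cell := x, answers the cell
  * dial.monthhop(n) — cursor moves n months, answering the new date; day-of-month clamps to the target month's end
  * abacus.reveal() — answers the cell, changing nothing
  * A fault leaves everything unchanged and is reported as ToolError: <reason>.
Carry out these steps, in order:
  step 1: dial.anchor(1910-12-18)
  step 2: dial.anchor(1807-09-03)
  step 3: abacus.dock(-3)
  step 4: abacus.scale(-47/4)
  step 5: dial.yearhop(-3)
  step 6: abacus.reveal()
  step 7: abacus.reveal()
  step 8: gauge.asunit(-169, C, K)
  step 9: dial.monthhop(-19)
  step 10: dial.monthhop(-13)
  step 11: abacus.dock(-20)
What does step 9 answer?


Answer: 1803-02-03

Derivation:
Next I call dial.anchor using d→1910-12-18, giving 1910-12-18.
I call dial.anchor using d→1807-09-03: 1807-09-03.
Then abacus.dock using x→-3, → 3.
Calling abacus.scale using x→-47/4, and observe -141/4.
Calling dial.yearhop using n→-3, → 1804-09-03.
I try abacus.reveal: -141/4.
I invoke abacus.reveal, yielding -141/4.
I try gauge.asunit using v→-169, u_from→C, u_to→K, and get 2083/20.
Now I run dial.monthhop using n→-19, which returns 1803-02-03.
I call dial.monthhop using n→-13, — result: 1802-01-03.
I try abacus.dock using x→-20, giving -61/4.


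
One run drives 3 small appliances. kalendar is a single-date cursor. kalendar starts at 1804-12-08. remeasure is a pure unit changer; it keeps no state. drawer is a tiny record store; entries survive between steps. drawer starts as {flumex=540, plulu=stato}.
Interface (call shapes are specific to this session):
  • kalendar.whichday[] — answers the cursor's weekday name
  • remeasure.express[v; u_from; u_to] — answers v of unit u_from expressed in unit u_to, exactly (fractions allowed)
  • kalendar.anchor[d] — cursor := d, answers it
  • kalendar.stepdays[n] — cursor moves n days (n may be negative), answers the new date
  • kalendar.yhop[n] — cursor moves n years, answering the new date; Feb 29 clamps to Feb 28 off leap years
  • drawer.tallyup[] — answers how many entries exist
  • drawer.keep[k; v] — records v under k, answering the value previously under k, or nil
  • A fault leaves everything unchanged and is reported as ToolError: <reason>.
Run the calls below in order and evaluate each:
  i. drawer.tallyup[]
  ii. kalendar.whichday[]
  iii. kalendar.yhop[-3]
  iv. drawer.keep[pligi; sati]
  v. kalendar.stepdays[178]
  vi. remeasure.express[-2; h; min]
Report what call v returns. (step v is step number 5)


Answer: 1802-06-04

Derivation:
I try drawer.tallyup, giving 2.
I try kalendar.whichday(), yielding Saturday.
Invoking kalendar.yhop(n: -3), which returns 1801-12-08.
Then drawer.keep(k: pligi, v: sati), → nil.
Then kalendar.stepdays(n: 178), → 1802-06-04.
Calling remeasure.express(v: -2, u_from: h, u_to: min): -120.


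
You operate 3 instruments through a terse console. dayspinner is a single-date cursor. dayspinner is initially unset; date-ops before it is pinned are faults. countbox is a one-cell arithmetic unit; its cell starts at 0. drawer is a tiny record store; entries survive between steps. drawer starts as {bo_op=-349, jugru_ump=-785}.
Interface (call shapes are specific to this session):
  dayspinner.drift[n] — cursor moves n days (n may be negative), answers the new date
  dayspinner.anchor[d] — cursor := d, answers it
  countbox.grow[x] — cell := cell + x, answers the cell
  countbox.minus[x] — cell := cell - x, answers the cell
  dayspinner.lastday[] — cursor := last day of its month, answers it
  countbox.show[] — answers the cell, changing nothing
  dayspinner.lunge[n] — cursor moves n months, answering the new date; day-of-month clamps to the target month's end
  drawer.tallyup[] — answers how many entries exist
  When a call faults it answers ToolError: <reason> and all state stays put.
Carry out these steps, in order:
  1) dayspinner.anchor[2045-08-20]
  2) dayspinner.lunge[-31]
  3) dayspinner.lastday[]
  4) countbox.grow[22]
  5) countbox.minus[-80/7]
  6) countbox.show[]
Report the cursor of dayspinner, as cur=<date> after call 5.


Answer: cur=2043-01-31

Derivation:
Using anchor using d→2045-08-20, and get 2045-08-20.
Now I run lunge using n→-31, — result: 2043-01-20.
I run lastday(), — result: 2043-01-31.
I try grow using x→22, → 22.
I try minus using x→-80/7, giving 234/7.
I invoke show(), giving 234/7.


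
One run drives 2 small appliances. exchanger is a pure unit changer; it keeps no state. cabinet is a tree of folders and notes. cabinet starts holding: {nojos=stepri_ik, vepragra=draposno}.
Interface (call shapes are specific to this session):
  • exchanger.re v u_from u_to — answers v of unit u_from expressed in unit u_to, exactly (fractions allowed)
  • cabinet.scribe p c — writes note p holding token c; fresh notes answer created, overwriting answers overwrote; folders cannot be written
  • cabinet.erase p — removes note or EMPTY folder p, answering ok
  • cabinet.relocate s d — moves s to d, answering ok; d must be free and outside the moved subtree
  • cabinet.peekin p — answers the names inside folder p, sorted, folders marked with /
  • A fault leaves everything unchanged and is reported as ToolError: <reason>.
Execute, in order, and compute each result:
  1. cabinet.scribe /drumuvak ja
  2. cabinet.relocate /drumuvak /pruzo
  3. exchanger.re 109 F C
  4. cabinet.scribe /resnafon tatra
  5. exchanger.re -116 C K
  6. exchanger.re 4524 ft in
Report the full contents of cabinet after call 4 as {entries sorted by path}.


-- 1. cabinet.scribe(p→/drumuvak, c→ja) == created
-- 2. cabinet.relocate(s→/drumuvak, d→/pruzo) == ok
-- 3. exchanger.re(v→109, u_from→F, u_to→C) == 385/9
-- 4. cabinet.scribe(p→/resnafon, c→tatra) == created
-- 5. exchanger.re(v→-116, u_from→C, u_to→K) == 3143/20
-- 6. exchanger.re(v→4524, u_from→ft, u_to→in) == 54288

Answer: {nojos=stepri_ik, pruzo=ja, resnafon=tatra, vepragra=draposno}


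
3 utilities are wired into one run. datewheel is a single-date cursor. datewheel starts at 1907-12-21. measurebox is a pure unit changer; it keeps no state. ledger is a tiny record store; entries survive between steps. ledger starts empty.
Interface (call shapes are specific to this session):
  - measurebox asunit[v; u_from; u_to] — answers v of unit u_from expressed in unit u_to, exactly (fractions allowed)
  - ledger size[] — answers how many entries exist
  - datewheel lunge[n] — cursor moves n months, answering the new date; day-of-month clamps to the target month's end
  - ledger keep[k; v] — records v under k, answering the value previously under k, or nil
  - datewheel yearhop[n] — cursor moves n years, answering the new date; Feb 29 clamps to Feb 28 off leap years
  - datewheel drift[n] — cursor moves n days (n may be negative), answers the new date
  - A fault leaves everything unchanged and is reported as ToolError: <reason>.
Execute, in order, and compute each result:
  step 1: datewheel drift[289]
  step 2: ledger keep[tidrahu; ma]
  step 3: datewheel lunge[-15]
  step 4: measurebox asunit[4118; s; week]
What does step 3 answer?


Now I run datewheel drift(n=289): 1908-10-05.
Then ledger keep(k=tidrahu, v=ma), and observe nil.
I try datewheel lunge(n=-15), and see 1907-07-05.
I invoke measurebox asunit(v=4118, u_from=s, u_to=week), and see 2059/302400.

Answer: 1907-07-05


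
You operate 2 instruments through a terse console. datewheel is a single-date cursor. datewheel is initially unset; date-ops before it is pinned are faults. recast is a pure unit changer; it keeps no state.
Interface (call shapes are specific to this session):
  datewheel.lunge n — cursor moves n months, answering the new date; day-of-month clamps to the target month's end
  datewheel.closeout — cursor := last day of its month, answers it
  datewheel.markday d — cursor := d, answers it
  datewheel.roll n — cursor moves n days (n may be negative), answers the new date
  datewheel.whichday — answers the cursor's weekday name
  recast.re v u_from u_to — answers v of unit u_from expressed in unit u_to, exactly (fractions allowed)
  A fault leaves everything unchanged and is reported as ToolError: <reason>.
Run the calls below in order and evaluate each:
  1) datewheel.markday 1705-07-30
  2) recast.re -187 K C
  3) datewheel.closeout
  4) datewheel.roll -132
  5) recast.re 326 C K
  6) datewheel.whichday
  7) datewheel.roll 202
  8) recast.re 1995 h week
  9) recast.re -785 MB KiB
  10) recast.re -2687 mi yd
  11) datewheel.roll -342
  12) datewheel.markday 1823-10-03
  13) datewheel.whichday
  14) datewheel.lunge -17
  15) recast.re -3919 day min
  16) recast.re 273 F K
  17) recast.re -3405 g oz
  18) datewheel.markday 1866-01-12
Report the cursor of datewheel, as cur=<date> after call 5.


Answer: cur=1705-03-21

Derivation:
Step: datewheel.markday[d='1705-07-30']
Result: 1705-07-30
Step: recast.re[v='-187'; u_from='K'; u_to='C']
Result: -9203/20
Step: datewheel.closeout[]
Result: 1705-07-31
Step: datewheel.roll[n='-132']
Result: 1705-03-21
Step: recast.re[v='326'; u_from='C'; u_to='K']
Result: 11983/20
Step: datewheel.whichday[]
Result: Saturday
Step: datewheel.roll[n='202']
Result: 1705-10-09
Step: recast.re[v='1995'; u_from='h'; u_to='week']
Result: 95/8
Step: recast.re[v='-785'; u_from='MB'; u_to='KiB']
Result: -12265625/16
Step: recast.re[v='-2687'; u_from='mi'; u_to='yd']
Result: -4729120
Step: datewheel.roll[n='-342']
Result: 1704-11-01
Step: datewheel.markday[d='1823-10-03']
Result: 1823-10-03
Step: datewheel.whichday[]
Result: Friday
Step: datewheel.lunge[n='-17']
Result: 1822-05-03
Step: recast.re[v='-3919'; u_from='day'; u_to='min']
Result: -5643360
Step: recast.re[v='273'; u_from='F'; u_to='K']
Result: 73267/180
Step: recast.re[v='-3405'; u_from='g'; u_to='oz']
Result: -5448000000/45359237
Step: datewheel.markday[d='1866-01-12']
Result: 1866-01-12


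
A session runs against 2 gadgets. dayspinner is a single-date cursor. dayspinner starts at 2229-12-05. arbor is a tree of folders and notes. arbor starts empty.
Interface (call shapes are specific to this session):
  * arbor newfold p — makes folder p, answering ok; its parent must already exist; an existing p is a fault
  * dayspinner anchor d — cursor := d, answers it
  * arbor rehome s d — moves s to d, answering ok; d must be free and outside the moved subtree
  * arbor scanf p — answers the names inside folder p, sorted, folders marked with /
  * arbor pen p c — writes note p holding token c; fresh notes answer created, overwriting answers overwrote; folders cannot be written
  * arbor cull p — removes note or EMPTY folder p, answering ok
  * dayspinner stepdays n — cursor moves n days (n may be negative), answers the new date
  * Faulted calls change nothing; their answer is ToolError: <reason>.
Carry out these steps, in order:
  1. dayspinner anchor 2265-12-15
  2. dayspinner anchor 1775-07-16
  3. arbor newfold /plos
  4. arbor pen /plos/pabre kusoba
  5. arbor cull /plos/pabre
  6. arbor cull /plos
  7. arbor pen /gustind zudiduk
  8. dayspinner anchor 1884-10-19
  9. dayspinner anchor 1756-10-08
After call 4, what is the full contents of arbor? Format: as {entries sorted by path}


Answer: {plos/, plos/pabre=kusoba}

Derivation:
[in] dayspinner anchor 2265-12-15
= 2265-12-15
[in] dayspinner anchor 1775-07-16
= 1775-07-16
[in] arbor newfold /plos
= ok
[in] arbor pen /plos/pabre kusoba
= created
[in] arbor cull /plos/pabre
= ok
[in] arbor cull /plos
= ok
[in] arbor pen /gustind zudiduk
= created
[in] dayspinner anchor 1884-10-19
= 1884-10-19
[in] dayspinner anchor 1756-10-08
= 1756-10-08


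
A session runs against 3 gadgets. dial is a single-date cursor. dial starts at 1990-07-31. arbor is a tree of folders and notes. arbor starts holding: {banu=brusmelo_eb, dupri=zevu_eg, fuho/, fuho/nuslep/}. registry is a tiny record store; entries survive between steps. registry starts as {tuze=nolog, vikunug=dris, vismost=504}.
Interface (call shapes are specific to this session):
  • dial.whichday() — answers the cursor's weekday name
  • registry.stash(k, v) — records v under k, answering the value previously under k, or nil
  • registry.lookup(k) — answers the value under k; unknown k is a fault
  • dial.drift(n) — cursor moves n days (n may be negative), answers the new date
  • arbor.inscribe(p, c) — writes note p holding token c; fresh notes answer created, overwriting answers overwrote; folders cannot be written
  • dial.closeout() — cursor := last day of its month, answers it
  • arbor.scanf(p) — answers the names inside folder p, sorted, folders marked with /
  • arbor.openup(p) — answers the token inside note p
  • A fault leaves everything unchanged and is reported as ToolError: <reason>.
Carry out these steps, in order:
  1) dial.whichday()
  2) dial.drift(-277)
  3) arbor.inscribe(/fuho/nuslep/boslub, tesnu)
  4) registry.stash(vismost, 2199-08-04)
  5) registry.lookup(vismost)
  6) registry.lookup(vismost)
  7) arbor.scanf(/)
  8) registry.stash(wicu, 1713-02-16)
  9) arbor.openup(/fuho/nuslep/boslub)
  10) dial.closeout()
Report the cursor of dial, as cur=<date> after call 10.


Answer: cur=1989-10-31

Derivation:
→ whichday()
← Tuesday
→ drift(n='-277')
← 1989-10-27
→ inscribe(p='/fuho/nuslep/boslub', c='tesnu')
← created
→ stash(k='vismost', v='2199-08-04')
← 504
→ lookup(k='vismost')
← 2199-08-04
→ lookup(k='vismost')
← 2199-08-04
→ scanf(p='/')
← [banu, dupri, fuho/]
→ stash(k='wicu', v='1713-02-16')
← nil
→ openup(p='/fuho/nuslep/boslub')
← tesnu
→ closeout()
← 1989-10-31


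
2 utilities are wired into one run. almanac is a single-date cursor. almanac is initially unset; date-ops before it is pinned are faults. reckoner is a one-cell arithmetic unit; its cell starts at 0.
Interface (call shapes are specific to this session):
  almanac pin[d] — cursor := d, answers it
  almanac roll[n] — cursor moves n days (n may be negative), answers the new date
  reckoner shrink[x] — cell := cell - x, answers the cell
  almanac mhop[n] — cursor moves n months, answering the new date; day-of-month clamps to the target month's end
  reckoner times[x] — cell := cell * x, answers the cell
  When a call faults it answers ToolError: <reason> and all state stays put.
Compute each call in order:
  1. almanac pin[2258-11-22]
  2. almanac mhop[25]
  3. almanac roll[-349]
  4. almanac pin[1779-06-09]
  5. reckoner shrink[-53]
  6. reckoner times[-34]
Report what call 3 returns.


Answer: 2260-01-08

Derivation:
// 1. almanac pin(d→2258-11-22) : 2258-11-22
// 2. almanac mhop(n→25) : 2260-12-22
// 3. almanac roll(n→-349) : 2260-01-08
// 4. almanac pin(d→1779-06-09) : 1779-06-09
// 5. reckoner shrink(x→-53) : 53
// 6. reckoner times(x→-34) : -1802


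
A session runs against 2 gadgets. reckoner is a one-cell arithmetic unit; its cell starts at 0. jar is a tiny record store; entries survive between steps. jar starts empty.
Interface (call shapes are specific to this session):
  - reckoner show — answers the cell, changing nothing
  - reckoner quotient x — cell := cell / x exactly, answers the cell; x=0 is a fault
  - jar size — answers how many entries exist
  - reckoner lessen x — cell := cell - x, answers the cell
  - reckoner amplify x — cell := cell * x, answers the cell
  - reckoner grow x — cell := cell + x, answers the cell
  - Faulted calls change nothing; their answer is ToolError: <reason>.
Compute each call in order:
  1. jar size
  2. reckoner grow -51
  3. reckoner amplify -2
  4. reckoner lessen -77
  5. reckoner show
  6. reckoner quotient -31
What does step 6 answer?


Answer: -179/31

Derivation:
// 1. jar size() -> 0
// 2. reckoner grow(x='-51') -> -51
// 3. reckoner amplify(x='-2') -> 102
// 4. reckoner lessen(x='-77') -> 179
// 5. reckoner show() -> 179
// 6. reckoner quotient(x='-31') -> -179/31


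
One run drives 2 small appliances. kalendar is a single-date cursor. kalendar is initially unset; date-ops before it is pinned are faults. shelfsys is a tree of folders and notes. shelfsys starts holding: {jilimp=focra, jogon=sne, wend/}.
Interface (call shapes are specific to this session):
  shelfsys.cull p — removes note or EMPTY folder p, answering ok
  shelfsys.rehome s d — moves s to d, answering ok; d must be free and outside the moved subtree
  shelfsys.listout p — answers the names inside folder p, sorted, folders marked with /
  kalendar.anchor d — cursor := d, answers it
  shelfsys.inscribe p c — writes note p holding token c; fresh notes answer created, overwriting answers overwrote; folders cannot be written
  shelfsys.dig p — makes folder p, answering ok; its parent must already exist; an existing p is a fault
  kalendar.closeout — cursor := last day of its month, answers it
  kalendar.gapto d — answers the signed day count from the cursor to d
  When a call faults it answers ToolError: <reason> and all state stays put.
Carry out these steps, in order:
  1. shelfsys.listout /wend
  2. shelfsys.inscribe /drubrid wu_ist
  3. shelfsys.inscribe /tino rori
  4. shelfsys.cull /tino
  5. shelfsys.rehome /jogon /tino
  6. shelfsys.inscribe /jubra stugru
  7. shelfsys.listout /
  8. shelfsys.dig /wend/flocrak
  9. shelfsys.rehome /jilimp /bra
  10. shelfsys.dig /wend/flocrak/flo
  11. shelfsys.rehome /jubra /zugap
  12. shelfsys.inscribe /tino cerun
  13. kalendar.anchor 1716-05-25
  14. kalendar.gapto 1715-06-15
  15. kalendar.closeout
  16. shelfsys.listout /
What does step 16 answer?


Answer: [bra, drubrid, tino, wend/, zugap]

Derivation:
Using shelfsys.listout(p: /wend), giving [].
I invoke shelfsys.inscribe(p: /drubrid, c: wu_ist): created.
I invoke shelfsys.inscribe(p: /tino, c: rori), and observe created.
I use shelfsys.cull(p: /tino), and get ok.
Next I call shelfsys.rehome(s: /jogon, d: /tino), which returns ok.
Now I run shelfsys.inscribe(p: /jubra, c: stugru), — result: created.
Invoking shelfsys.listout(p: /), — result: [drubrid, jilimp, jubra, tino, wend/].
Using shelfsys.dig(p: /wend/flocrak): ok.
Then shelfsys.rehome(s: /jilimp, d: /bra): ok.
I use shelfsys.dig(p: /wend/flocrak/flo), and see ok.
Then shelfsys.rehome(s: /jubra, d: /zugap), and observe ok.
I invoke shelfsys.inscribe(p: /tino, c: cerun), — result: overwrote.
I try kalendar.anchor(d: 1716-05-25), → 1716-05-25.
Invoking kalendar.gapto(d: 1715-06-15), → -345.
Calling kalendar.closeout(), → 1716-05-31.
I invoke shelfsys.listout(p: /), — result: [bra, drubrid, tino, wend/, zugap].


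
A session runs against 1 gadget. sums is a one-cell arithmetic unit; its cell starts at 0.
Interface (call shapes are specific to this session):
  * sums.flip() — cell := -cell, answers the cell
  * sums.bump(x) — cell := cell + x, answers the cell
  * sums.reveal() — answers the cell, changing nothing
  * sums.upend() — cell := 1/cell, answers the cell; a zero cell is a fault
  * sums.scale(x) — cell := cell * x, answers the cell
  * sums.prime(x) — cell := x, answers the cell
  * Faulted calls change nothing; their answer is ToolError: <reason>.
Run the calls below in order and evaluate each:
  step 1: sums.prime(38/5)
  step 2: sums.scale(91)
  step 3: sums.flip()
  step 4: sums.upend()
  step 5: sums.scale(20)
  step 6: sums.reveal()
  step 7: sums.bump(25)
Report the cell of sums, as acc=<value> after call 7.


Answer: acc=43175/1729

Derivation:
I invoke sums.prime passing x→38/5, — result: 38/5.
Calling sums.scale passing x→91, and observe 3458/5.
Invoking sums.flip(), and observe -3458/5.
Now I run sums.upend, which returns -5/3458.
I call sums.scale passing x→20, which returns -50/1729.
I try sums.reveal(), — result: -50/1729.
Invoking sums.bump passing x→25, and observe 43175/1729.


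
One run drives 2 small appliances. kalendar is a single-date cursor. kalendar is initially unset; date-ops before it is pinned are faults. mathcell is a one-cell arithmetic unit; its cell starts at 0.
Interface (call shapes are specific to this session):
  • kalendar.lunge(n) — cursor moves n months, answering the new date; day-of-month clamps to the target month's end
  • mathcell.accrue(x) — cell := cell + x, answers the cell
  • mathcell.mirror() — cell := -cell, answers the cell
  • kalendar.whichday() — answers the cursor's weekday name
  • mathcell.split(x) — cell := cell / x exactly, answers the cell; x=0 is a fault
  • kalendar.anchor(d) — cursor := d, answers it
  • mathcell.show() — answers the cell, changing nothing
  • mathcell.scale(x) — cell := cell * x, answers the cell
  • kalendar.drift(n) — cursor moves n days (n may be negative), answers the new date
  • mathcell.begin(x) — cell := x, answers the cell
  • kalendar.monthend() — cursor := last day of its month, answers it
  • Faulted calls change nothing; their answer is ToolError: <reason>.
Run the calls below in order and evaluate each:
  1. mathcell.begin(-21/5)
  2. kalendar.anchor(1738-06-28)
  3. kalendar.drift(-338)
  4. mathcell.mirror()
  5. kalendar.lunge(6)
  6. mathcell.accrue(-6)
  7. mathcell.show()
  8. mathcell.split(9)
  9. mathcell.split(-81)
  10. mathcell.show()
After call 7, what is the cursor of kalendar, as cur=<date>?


;; 1. mathcell.begin(x: -21/5) => -21/5
;; 2. kalendar.anchor(d: 1738-06-28) => 1738-06-28
;; 3. kalendar.drift(n: -338) => 1737-07-25
;; 4. mathcell.mirror() => 21/5
;; 5. kalendar.lunge(n: 6) => 1738-01-25
;; 6. mathcell.accrue(x: -6) => -9/5
;; 7. mathcell.show() => -9/5
;; 8. mathcell.split(x: 9) => -1/5
;; 9. mathcell.split(x: -81) => 1/405
;; 10. mathcell.show() => 1/405

Answer: cur=1738-01-25


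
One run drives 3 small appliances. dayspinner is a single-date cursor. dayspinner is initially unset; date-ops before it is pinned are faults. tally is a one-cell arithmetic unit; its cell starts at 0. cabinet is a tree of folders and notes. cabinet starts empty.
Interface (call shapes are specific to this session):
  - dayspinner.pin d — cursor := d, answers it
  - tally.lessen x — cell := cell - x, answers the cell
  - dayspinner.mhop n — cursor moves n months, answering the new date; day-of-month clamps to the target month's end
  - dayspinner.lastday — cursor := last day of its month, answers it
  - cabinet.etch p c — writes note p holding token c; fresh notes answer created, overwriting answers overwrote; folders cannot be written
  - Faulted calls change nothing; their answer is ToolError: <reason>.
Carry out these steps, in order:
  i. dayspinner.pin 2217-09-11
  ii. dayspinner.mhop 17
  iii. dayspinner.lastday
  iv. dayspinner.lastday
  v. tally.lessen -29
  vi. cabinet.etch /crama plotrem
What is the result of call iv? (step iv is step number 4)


Step: dayspinner.pin[2217-09-11]
Result: 2217-09-11
Step: dayspinner.mhop[17]
Result: 2219-02-11
Step: dayspinner.lastday[]
Result: 2219-02-28
Step: dayspinner.lastday[]
Result: 2219-02-28
Step: tally.lessen[-29]
Result: 29
Step: cabinet.etch[/crama; plotrem]
Result: created

Answer: 2219-02-28
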